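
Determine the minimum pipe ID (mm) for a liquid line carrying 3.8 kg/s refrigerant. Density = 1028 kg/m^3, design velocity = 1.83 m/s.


A = m_dot / (rho * v) = 3.8 / (1028 * 1.83) = 0.002019944292 m^2
d = sqrt(4*A/pi) * 1000
d = 50.7 mm

50.7


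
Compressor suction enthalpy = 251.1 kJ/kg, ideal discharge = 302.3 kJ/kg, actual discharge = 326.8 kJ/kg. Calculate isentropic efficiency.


dh_ideal = 302.3 - 251.1 = 51.2 kJ/kg
dh_actual = 326.8 - 251.1 = 75.7 kJ/kg
eta_s = dh_ideal / dh_actual = 51.2 / 75.7
eta_s = 0.6764

0.6764


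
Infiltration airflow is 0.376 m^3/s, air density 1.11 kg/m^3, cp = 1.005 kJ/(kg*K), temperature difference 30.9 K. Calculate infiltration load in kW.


Q = V_dot * rho * cp * dT
Q = 0.376 * 1.11 * 1.005 * 30.9
Q = 12.961 kW

12.961


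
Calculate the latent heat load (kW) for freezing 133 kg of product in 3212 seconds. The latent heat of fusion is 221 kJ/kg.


Q_lat = m * h_fg / t
Q_lat = 133 * 221 / 3212
Q_lat = 9.15 kW

9.15


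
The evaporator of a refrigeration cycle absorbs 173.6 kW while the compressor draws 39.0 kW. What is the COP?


COP = Q_evap / W
COP = 173.6 / 39.0
COP = 4.451

4.451


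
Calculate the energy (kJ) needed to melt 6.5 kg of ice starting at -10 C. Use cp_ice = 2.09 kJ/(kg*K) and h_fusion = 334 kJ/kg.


Sensible heat = cp * dT = 2.09 * 10 = 20.9 kJ/kg
Total per kg = 20.9 + 334 = 354.9 kJ/kg
Q = m * total = 6.5 * 354.9
Q = 2306.9 kJ

2306.9


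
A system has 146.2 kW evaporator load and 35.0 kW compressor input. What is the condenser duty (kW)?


Q_cond = Q_evap + W
Q_cond = 146.2 + 35.0
Q_cond = 181.2 kW

181.2


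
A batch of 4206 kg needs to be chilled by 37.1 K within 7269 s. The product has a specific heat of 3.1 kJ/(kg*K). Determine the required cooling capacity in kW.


Q = m * cp * dT / t
Q = 4206 * 3.1 * 37.1 / 7269
Q = 66.547 kW

66.547


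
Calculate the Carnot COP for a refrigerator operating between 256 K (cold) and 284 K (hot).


dT = 284 - 256 = 28 K
COP_carnot = T_cold / dT = 256 / 28
COP_carnot = 9.143

9.143


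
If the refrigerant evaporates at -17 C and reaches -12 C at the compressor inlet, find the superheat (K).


Superheat = T_suction - T_evap
Superheat = -12 - (-17)
Superheat = 5 K

5


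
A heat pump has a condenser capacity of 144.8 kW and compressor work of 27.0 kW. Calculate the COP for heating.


COP_hp = Q_cond / W
COP_hp = 144.8 / 27.0
COP_hp = 5.363

5.363


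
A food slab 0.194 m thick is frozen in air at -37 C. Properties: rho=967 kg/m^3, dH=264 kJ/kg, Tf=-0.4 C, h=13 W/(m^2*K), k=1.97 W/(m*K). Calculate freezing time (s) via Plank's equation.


dT = -0.4 - (-37) = 36.6 K
term1 = a/(2h) = 0.194/(2*13) = 0.007461538462
term2 = a^2/(8k) = 0.194^2/(8*1.97) = 0.002388071066
t = rho*dH*1000/dT * (term1 + term2)
t = 967*264*1000/36.6 * (0.007461538462 + 0.002388071066)
t = 68702 s

68702


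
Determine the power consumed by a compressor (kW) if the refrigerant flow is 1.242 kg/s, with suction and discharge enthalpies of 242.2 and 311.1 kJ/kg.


dh = 311.1 - 242.2 = 68.9 kJ/kg
W = m_dot * dh = 1.242 * 68.9 = 85.57 kW

85.57


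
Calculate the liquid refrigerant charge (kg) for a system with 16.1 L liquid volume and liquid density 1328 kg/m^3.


Charge = V * rho / 1000
Charge = 16.1 * 1328 / 1000
Charge = 21.38 kg

21.38


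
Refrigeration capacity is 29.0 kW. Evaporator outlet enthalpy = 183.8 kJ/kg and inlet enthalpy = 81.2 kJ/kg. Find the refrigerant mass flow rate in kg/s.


dh = 183.8 - 81.2 = 102.6 kJ/kg
m_dot = Q / dh = 29.0 / 102.6 = 0.2827 kg/s

0.2827


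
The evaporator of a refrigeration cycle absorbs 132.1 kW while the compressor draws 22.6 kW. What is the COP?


COP = Q_evap / W
COP = 132.1 / 22.6
COP = 5.845

5.845


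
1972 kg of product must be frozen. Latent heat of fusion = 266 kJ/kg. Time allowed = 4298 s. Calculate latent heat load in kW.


Q_lat = m * h_fg / t
Q_lat = 1972 * 266 / 4298
Q_lat = 122.05 kW

122.05


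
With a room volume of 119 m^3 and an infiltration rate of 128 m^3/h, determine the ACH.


ACH = flow / volume
ACH = 128 / 119
ACH = 1.076

1.076


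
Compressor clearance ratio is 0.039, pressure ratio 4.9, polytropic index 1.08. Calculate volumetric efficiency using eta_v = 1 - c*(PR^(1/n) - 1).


PR^(1/n) = 4.9^(1/1.08) = 4.35582521
eta_v = 1 - 0.039 * (4.35582521 - 1)
eta_v = 0.8691

0.8691


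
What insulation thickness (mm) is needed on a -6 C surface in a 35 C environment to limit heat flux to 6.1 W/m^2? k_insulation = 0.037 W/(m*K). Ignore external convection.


dT = 35 - (-6) = 41 K
thickness = k * dT / q_max * 1000
thickness = 0.037 * 41 / 6.1 * 1000
thickness = 248.7 mm

248.7


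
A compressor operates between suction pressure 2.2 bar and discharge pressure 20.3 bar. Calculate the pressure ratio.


PR = P_high / P_low
PR = 20.3 / 2.2
PR = 9.227

9.227


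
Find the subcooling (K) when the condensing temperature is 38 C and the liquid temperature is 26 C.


Subcooling = T_cond - T_liquid
Subcooling = 38 - 26
Subcooling = 12 K

12


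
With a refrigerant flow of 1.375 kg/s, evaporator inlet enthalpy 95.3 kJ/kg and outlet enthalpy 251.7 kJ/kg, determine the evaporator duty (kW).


dh = 251.7 - 95.3 = 156.4 kJ/kg
Q_evap = m_dot * dh = 1.375 * 156.4
Q_evap = 215.05 kW

215.05


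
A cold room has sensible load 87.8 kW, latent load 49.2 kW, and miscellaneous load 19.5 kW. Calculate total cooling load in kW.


Q_total = Q_s + Q_l + Q_misc
Q_total = 87.8 + 49.2 + 19.5
Q_total = 156.5 kW

156.5


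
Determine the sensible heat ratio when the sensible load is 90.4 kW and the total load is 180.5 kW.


SHR = Q_sensible / Q_total
SHR = 90.4 / 180.5
SHR = 0.501

0.501


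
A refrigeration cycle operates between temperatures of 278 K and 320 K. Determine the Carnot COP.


dT = 320 - 278 = 42 K
COP_carnot = T_cold / dT = 278 / 42
COP_carnot = 6.619

6.619


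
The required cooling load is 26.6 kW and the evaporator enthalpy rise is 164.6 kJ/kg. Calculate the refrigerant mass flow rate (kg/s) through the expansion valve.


m_dot = Q / dh
m_dot = 26.6 / 164.6
m_dot = 0.1616 kg/s

0.1616


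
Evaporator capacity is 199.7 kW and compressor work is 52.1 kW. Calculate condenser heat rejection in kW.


Q_cond = Q_evap + W
Q_cond = 199.7 + 52.1
Q_cond = 251.8 kW

251.8


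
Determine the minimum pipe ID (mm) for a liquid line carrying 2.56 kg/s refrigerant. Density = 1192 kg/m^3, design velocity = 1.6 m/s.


A = m_dot / (rho * v) = 2.56 / (1192 * 1.6) = 0.001342281879 m^2
d = sqrt(4*A/pi) * 1000
d = 41.3 mm

41.3


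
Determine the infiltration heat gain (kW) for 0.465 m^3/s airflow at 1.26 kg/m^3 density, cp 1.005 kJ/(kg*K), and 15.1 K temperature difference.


Q = V_dot * rho * cp * dT
Q = 0.465 * 1.26 * 1.005 * 15.1
Q = 8.891 kW

8.891


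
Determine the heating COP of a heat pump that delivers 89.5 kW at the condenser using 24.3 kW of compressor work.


COP_hp = Q_cond / W
COP_hp = 89.5 / 24.3
COP_hp = 3.683

3.683


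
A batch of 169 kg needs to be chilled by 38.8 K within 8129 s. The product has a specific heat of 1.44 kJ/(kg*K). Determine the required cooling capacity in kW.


Q = m * cp * dT / t
Q = 169 * 1.44 * 38.8 / 8129
Q = 1.162 kW

1.162


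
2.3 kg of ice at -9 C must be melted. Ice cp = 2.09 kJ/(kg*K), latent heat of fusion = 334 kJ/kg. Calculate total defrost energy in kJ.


Sensible heat = cp * dT = 2.09 * 9 = 18.81 kJ/kg
Total per kg = 18.81 + 334 = 352.81 kJ/kg
Q = m * total = 2.3 * 352.81
Q = 811.5 kJ

811.5


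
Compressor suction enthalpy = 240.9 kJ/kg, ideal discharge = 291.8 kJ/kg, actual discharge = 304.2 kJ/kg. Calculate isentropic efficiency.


dh_ideal = 291.8 - 240.9 = 50.9 kJ/kg
dh_actual = 304.2 - 240.9 = 63.3 kJ/kg
eta_s = dh_ideal / dh_actual = 50.9 / 63.3
eta_s = 0.8041

0.8041


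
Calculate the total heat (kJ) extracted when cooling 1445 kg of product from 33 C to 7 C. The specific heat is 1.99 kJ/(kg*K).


dT = 33 - (7) = 26 K
Q = m * cp * dT = 1445 * 1.99 * 26
Q = 74764 kJ

74764


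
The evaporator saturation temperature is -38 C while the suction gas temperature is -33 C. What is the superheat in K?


Superheat = T_suction - T_evap
Superheat = -33 - (-38)
Superheat = 5 K

5


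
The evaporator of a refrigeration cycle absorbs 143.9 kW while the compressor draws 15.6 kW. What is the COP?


COP = Q_evap / W
COP = 143.9 / 15.6
COP = 9.224

9.224


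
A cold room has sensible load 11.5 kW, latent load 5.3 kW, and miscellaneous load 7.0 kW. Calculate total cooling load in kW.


Q_total = Q_s + Q_l + Q_misc
Q_total = 11.5 + 5.3 + 7.0
Q_total = 23.8 kW

23.8


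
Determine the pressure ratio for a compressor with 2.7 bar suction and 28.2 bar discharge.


PR = P_high / P_low
PR = 28.2 / 2.7
PR = 10.444

10.444


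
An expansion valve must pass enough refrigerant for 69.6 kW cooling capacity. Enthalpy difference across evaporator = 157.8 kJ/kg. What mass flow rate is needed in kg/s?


m_dot = Q / dh
m_dot = 69.6 / 157.8
m_dot = 0.4411 kg/s

0.4411


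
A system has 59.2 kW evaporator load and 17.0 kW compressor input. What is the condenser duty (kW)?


Q_cond = Q_evap + W
Q_cond = 59.2 + 17.0
Q_cond = 76.2 kW

76.2


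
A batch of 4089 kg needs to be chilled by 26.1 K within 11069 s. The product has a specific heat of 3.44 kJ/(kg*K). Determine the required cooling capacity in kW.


Q = m * cp * dT / t
Q = 4089 * 3.44 * 26.1 / 11069
Q = 33.167 kW

33.167


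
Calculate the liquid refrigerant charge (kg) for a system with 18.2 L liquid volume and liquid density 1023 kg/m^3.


Charge = V * rho / 1000
Charge = 18.2 * 1023 / 1000
Charge = 18.62 kg

18.62


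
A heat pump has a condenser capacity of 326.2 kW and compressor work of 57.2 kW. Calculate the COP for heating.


COP_hp = Q_cond / W
COP_hp = 326.2 / 57.2
COP_hp = 5.703

5.703


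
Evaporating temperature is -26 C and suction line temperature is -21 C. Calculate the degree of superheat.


Superheat = T_suction - T_evap
Superheat = -21 - (-26)
Superheat = 5 K

5


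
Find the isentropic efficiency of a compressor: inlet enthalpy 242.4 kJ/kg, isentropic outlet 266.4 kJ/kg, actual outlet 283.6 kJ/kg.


dh_ideal = 266.4 - 242.4 = 24.0 kJ/kg
dh_actual = 283.6 - 242.4 = 41.2 kJ/kg
eta_s = dh_ideal / dh_actual = 24.0 / 41.2
eta_s = 0.5825

0.5825


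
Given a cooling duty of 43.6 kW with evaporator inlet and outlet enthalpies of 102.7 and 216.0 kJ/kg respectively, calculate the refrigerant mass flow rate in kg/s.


dh = 216.0 - 102.7 = 113.3 kJ/kg
m_dot = Q / dh = 43.6 / 113.3 = 0.3848 kg/s

0.3848


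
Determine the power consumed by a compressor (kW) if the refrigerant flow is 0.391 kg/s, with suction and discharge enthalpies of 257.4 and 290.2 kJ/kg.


dh = 290.2 - 257.4 = 32.8 kJ/kg
W = m_dot * dh = 0.391 * 32.8 = 12.82 kW

12.82


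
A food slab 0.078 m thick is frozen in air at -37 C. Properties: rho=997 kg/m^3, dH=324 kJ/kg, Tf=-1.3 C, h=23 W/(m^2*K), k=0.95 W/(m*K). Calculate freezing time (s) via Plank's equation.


dT = -1.3 - (-37) = 35.7 K
term1 = a/(2h) = 0.078/(2*23) = 0.001695652174
term2 = a^2/(8k) = 0.078^2/(8*0.95) = 0.0008005263158
t = rho*dH*1000/dT * (term1 + term2)
t = 997*324*1000/35.7 * (0.001695652174 + 0.0008005263158)
t = 22586 s

22586


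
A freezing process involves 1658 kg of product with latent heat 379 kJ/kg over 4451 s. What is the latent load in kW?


Q_lat = m * h_fg / t
Q_lat = 1658 * 379 / 4451
Q_lat = 141.18 kW

141.18


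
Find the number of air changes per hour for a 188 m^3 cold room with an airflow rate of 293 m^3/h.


ACH = flow / volume
ACH = 293 / 188
ACH = 1.559

1.559


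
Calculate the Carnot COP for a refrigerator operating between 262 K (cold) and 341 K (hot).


dT = 341 - 262 = 79 K
COP_carnot = T_cold / dT = 262 / 79
COP_carnot = 3.316

3.316


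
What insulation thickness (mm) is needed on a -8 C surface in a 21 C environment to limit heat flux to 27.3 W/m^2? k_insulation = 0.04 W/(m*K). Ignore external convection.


dT = 21 - (-8) = 29 K
thickness = k * dT / q_max * 1000
thickness = 0.04 * 29 / 27.3 * 1000
thickness = 42.5 mm

42.5


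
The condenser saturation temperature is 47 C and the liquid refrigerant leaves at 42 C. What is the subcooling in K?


Subcooling = T_cond - T_liquid
Subcooling = 47 - 42
Subcooling = 5 K

5


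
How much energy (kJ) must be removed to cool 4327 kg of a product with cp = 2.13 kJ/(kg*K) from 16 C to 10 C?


dT = 16 - (10) = 6 K
Q = m * cp * dT = 4327 * 2.13 * 6
Q = 55299 kJ

55299


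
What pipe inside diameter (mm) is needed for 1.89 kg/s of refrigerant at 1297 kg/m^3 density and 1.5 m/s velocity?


A = m_dot / (rho * v) = 1.89 / (1297 * 1.5) = 0.0009714726291 m^2
d = sqrt(4*A/pi) * 1000
d = 35.2 mm

35.2


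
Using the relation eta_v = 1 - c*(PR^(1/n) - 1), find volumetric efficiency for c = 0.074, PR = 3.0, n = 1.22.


PR^(1/n) = 3.0^(1/1.22) = 2.46083784
eta_v = 1 - 0.074 * (2.46083784 - 1)
eta_v = 0.8919

0.8919


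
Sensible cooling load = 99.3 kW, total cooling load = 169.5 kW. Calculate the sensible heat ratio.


SHR = Q_sensible / Q_total
SHR = 99.3 / 169.5
SHR = 0.586

0.586


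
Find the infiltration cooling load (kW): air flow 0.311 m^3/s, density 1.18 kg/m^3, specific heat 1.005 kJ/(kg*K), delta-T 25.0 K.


Q = V_dot * rho * cp * dT
Q = 0.311 * 1.18 * 1.005 * 25.0
Q = 9.22 kW

9.22


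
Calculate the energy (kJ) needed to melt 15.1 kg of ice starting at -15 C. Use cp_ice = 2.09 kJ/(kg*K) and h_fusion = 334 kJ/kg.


Sensible heat = cp * dT = 2.09 * 15 = 31.35 kJ/kg
Total per kg = 31.35 + 334 = 365.35 kJ/kg
Q = m * total = 15.1 * 365.35
Q = 5516.8 kJ

5516.8


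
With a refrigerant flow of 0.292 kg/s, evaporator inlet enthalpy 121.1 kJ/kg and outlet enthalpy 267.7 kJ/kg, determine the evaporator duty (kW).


dh = 267.7 - 121.1 = 146.6 kJ/kg
Q_evap = m_dot * dh = 0.292 * 146.6
Q_evap = 42.81 kW

42.81


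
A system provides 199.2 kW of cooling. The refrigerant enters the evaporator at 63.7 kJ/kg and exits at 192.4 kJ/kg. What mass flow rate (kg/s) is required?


dh = 192.4 - 63.7 = 128.7 kJ/kg
m_dot = Q / dh = 199.2 / 128.7 = 1.5478 kg/s

1.5478


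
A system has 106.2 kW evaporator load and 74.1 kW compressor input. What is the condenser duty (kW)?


Q_cond = Q_evap + W
Q_cond = 106.2 + 74.1
Q_cond = 180.3 kW

180.3


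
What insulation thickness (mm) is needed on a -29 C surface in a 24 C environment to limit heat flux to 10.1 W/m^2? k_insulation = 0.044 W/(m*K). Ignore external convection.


dT = 24 - (-29) = 53 K
thickness = k * dT / q_max * 1000
thickness = 0.044 * 53 / 10.1 * 1000
thickness = 230.9 mm

230.9


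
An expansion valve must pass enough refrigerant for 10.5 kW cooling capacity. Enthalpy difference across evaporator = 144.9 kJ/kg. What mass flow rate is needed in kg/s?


m_dot = Q / dh
m_dot = 10.5 / 144.9
m_dot = 0.0725 kg/s

0.0725


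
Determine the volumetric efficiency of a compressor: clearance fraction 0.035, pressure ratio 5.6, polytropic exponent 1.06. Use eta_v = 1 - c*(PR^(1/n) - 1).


PR^(1/n) = 5.6^(1/1.06) = 5.07969646
eta_v = 1 - 0.035 * (5.07969646 - 1)
eta_v = 0.8572

0.8572


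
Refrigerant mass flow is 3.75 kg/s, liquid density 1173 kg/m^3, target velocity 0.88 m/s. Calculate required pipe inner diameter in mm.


A = m_dot / (rho * v) = 3.75 / (1173 * 0.88) = 0.003632876075 m^2
d = sqrt(4*A/pi) * 1000
d = 68.0 mm

68.0


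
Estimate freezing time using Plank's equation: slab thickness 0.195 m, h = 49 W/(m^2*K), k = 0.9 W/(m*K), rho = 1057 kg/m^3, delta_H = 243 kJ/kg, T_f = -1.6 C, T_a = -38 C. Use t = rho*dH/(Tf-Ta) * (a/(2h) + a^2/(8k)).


dT = -1.6 - (-38) = 36.4 K
term1 = a/(2h) = 0.195/(2*49) = 0.001989795918
term2 = a^2/(8k) = 0.195^2/(8*0.9) = 0.00528125
t = rho*dH*1000/dT * (term1 + term2)
t = 1057*243*1000/36.4 * (0.001989795918 + 0.00528125)
t = 51307 s

51307


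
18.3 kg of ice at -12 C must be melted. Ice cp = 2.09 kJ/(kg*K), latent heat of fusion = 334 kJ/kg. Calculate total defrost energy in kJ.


Sensible heat = cp * dT = 2.09 * 12 = 25.08 kJ/kg
Total per kg = 25.08 + 334 = 359.08 kJ/kg
Q = m * total = 18.3 * 359.08
Q = 6571.2 kJ

6571.2


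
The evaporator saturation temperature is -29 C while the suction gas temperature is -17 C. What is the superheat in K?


Superheat = T_suction - T_evap
Superheat = -17 - (-29)
Superheat = 12 K

12


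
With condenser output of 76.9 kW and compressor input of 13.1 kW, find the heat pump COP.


COP_hp = Q_cond / W
COP_hp = 76.9 / 13.1
COP_hp = 5.87

5.87


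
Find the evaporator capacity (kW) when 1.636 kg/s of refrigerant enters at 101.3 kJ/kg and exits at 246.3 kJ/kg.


dh = 246.3 - 101.3 = 145.0 kJ/kg
Q_evap = m_dot * dh = 1.636 * 145.0
Q_evap = 237.22 kW

237.22


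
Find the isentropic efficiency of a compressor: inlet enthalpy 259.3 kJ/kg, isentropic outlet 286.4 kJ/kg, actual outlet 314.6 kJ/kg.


dh_ideal = 286.4 - 259.3 = 27.1 kJ/kg
dh_actual = 314.6 - 259.3 = 55.3 kJ/kg
eta_s = dh_ideal / dh_actual = 27.1 / 55.3
eta_s = 0.4901

0.4901


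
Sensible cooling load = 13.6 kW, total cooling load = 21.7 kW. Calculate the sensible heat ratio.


SHR = Q_sensible / Q_total
SHR = 13.6 / 21.7
SHR = 0.627

0.627


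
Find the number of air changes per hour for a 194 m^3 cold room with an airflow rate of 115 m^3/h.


ACH = flow / volume
ACH = 115 / 194
ACH = 0.593

0.593


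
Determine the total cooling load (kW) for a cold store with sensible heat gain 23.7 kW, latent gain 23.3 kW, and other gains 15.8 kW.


Q_total = Q_s + Q_l + Q_misc
Q_total = 23.7 + 23.3 + 15.8
Q_total = 62.8 kW

62.8


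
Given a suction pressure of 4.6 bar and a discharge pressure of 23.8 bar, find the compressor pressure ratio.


PR = P_high / P_low
PR = 23.8 / 4.6
PR = 5.174

5.174


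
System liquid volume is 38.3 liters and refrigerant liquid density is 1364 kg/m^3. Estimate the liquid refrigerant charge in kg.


Charge = V * rho / 1000
Charge = 38.3 * 1364 / 1000
Charge = 52.24 kg

52.24


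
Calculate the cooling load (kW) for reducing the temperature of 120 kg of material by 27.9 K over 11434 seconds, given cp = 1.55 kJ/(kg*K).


Q = m * cp * dT / t
Q = 120 * 1.55 * 27.9 / 11434
Q = 0.454 kW

0.454


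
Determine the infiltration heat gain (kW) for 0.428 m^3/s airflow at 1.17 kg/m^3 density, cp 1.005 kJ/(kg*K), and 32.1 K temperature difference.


Q = V_dot * rho * cp * dT
Q = 0.428 * 1.17 * 1.005 * 32.1
Q = 16.155 kW

16.155


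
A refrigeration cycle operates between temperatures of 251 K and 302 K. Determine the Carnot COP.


dT = 302 - 251 = 51 K
COP_carnot = T_cold / dT = 251 / 51
COP_carnot = 4.922

4.922


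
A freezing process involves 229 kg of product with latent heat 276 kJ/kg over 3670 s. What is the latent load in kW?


Q_lat = m * h_fg / t
Q_lat = 229 * 276 / 3670
Q_lat = 17.22 kW

17.22


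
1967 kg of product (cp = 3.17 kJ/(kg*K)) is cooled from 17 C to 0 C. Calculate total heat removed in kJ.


dT = 17 - (0) = 17 K
Q = m * cp * dT = 1967 * 3.17 * 17
Q = 106002 kJ

106002


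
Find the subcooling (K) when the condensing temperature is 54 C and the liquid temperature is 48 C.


Subcooling = T_cond - T_liquid
Subcooling = 54 - 48
Subcooling = 6 K

6


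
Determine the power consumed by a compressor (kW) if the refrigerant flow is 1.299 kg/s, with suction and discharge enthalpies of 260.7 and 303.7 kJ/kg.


dh = 303.7 - 260.7 = 43.0 kJ/kg
W = m_dot * dh = 1.299 * 43.0 = 55.86 kW

55.86


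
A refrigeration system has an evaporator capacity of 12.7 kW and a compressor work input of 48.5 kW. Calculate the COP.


COP = Q_evap / W
COP = 12.7 / 48.5
COP = 0.262

0.262


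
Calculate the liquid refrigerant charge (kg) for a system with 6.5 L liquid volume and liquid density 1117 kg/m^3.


Charge = V * rho / 1000
Charge = 6.5 * 1117 / 1000
Charge = 7.26 kg

7.26


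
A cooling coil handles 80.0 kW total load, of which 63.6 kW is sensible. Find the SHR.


SHR = Q_sensible / Q_total
SHR = 63.6 / 80.0
SHR = 0.795

0.795


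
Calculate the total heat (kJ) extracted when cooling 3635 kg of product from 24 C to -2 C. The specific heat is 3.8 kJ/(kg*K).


dT = 24 - (-2) = 26 K
Q = m * cp * dT = 3635 * 3.8 * 26
Q = 359138 kJ

359138


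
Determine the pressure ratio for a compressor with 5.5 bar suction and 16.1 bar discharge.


PR = P_high / P_low
PR = 16.1 / 5.5
PR = 2.927

2.927


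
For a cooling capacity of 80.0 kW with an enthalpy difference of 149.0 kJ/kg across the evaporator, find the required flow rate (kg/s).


m_dot = Q / dh
m_dot = 80.0 / 149.0
m_dot = 0.5369 kg/s

0.5369


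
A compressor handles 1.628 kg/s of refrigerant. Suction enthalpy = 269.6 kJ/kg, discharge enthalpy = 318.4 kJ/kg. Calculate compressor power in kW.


dh = 318.4 - 269.6 = 48.8 kJ/kg
W = m_dot * dh = 1.628 * 48.8 = 79.45 kW

79.45


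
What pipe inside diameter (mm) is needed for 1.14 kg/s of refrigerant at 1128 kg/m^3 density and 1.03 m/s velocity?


A = m_dot / (rho * v) = 1.14 / (1128 * 1.03) = 0.0009812022309 m^2
d = sqrt(4*A/pi) * 1000
d = 35.3 mm

35.3


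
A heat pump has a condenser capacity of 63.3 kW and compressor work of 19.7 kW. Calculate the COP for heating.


COP_hp = Q_cond / W
COP_hp = 63.3 / 19.7
COP_hp = 3.213

3.213


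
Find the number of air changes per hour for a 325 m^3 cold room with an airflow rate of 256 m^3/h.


ACH = flow / volume
ACH = 256 / 325
ACH = 0.788

0.788


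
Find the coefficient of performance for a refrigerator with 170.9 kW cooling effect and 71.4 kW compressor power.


COP = Q_evap / W
COP = 170.9 / 71.4
COP = 2.394

2.394


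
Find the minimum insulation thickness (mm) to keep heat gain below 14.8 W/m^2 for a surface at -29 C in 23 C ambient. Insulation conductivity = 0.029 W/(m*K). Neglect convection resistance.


dT = 23 - (-29) = 52 K
thickness = k * dT / q_max * 1000
thickness = 0.029 * 52 / 14.8 * 1000
thickness = 101.9 mm

101.9


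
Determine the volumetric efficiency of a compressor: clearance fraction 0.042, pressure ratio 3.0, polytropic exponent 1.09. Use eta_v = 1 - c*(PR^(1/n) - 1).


PR^(1/n) = 3.0^(1/1.09) = 2.73984454
eta_v = 1 - 0.042 * (2.73984454 - 1)
eta_v = 0.9269

0.9269


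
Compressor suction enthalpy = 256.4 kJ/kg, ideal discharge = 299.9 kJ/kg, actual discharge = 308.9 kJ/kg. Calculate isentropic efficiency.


dh_ideal = 299.9 - 256.4 = 43.5 kJ/kg
dh_actual = 308.9 - 256.4 = 52.5 kJ/kg
eta_s = dh_ideal / dh_actual = 43.5 / 52.5
eta_s = 0.8286

0.8286


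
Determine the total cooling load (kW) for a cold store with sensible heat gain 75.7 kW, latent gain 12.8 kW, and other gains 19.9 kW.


Q_total = Q_s + Q_l + Q_misc
Q_total = 75.7 + 12.8 + 19.9
Q_total = 108.4 kW

108.4


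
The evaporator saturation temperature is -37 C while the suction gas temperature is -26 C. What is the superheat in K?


Superheat = T_suction - T_evap
Superheat = -26 - (-37)
Superheat = 11 K

11


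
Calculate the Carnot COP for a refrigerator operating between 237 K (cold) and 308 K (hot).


dT = 308 - 237 = 71 K
COP_carnot = T_cold / dT = 237 / 71
COP_carnot = 3.338

3.338


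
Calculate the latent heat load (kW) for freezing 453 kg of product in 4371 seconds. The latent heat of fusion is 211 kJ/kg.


Q_lat = m * h_fg / t
Q_lat = 453 * 211 / 4371
Q_lat = 21.87 kW

21.87


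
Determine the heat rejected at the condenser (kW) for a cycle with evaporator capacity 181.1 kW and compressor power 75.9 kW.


Q_cond = Q_evap + W
Q_cond = 181.1 + 75.9
Q_cond = 257.0 kW

257.0


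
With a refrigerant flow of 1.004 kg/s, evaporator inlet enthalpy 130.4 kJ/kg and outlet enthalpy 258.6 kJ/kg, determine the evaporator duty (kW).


dh = 258.6 - 130.4 = 128.2 kJ/kg
Q_evap = m_dot * dh = 1.004 * 128.2
Q_evap = 128.71 kW

128.71


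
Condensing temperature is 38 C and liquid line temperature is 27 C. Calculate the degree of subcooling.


Subcooling = T_cond - T_liquid
Subcooling = 38 - 27
Subcooling = 11 K

11


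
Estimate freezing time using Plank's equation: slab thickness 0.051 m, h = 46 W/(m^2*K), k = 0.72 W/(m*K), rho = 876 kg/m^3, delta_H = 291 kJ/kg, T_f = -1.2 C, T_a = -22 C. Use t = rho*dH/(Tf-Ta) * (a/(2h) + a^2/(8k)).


dT = -1.2 - (-22) = 20.8 K
term1 = a/(2h) = 0.051/(2*46) = 0.0005543478261
term2 = a^2/(8k) = 0.051^2/(8*0.72) = 0.0004515625
t = rho*dH*1000/dT * (term1 + term2)
t = 876*291*1000/20.8 * (0.0005543478261 + 0.0004515625)
t = 12328 s

12328


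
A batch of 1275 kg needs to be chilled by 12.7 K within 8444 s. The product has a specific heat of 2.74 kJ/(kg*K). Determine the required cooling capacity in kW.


Q = m * cp * dT / t
Q = 1275 * 2.74 * 12.7 / 8444
Q = 5.254 kW

5.254


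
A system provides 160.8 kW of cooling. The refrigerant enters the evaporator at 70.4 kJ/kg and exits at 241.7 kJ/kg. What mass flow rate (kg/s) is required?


dh = 241.7 - 70.4 = 171.3 kJ/kg
m_dot = Q / dh = 160.8 / 171.3 = 0.9387 kg/s

0.9387


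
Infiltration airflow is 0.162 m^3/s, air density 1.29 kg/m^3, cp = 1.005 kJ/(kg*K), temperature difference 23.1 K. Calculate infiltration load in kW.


Q = V_dot * rho * cp * dT
Q = 0.162 * 1.29 * 1.005 * 23.1
Q = 4.852 kW

4.852


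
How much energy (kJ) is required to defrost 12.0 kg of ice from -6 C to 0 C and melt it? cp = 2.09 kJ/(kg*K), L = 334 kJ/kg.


Sensible heat = cp * dT = 2.09 * 6 = 12.54 kJ/kg
Total per kg = 12.54 + 334 = 346.54 kJ/kg
Q = m * total = 12.0 * 346.54
Q = 4158.5 kJ

4158.5


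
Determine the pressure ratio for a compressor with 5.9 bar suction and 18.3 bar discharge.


PR = P_high / P_low
PR = 18.3 / 5.9
PR = 3.102

3.102


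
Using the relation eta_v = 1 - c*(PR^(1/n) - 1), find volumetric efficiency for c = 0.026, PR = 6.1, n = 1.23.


PR^(1/n) = 6.1^(1/1.23) = 4.34990268
eta_v = 1 - 0.026 * (4.34990268 - 1)
eta_v = 0.9129

0.9129


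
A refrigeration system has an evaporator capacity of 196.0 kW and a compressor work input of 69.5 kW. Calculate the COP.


COP = Q_evap / W
COP = 196.0 / 69.5
COP = 2.82

2.82


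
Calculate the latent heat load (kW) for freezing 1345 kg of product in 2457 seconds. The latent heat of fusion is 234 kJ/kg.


Q_lat = m * h_fg / t
Q_lat = 1345 * 234 / 2457
Q_lat = 128.1 kW

128.1


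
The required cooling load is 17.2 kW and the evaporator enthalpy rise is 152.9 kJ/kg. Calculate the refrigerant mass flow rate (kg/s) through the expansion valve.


m_dot = Q / dh
m_dot = 17.2 / 152.9
m_dot = 0.1125 kg/s

0.1125


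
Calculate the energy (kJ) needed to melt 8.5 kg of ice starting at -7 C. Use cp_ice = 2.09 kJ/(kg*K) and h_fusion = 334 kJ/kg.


Sensible heat = cp * dT = 2.09 * 7 = 14.63 kJ/kg
Total per kg = 14.63 + 334 = 348.63 kJ/kg
Q = m * total = 8.5 * 348.63
Q = 2963.4 kJ

2963.4


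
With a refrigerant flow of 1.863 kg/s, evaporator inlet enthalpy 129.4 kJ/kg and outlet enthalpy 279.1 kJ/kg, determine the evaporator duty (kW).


dh = 279.1 - 129.4 = 149.7 kJ/kg
Q_evap = m_dot * dh = 1.863 * 149.7
Q_evap = 278.89 kW

278.89


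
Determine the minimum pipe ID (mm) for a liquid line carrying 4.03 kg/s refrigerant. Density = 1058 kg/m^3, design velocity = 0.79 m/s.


A = m_dot / (rho * v) = 4.03 / (1058 * 0.79) = 0.004821612309 m^2
d = sqrt(4*A/pi) * 1000
d = 78.4 mm

78.4


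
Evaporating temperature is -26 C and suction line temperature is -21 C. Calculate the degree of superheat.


Superheat = T_suction - T_evap
Superheat = -21 - (-26)
Superheat = 5 K

5


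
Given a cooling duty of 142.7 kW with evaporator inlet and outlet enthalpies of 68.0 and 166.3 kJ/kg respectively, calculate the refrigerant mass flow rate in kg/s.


dh = 166.3 - 68.0 = 98.3 kJ/kg
m_dot = Q / dh = 142.7 / 98.3 = 1.4517 kg/s

1.4517


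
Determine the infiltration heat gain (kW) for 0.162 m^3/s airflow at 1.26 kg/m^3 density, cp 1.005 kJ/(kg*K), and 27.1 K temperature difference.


Q = V_dot * rho * cp * dT
Q = 0.162 * 1.26 * 1.005 * 27.1
Q = 5.559 kW

5.559


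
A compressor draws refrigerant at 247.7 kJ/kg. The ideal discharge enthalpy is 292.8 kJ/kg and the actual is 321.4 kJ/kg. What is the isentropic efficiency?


dh_ideal = 292.8 - 247.7 = 45.1 kJ/kg
dh_actual = 321.4 - 247.7 = 73.7 kJ/kg
eta_s = dh_ideal / dh_actual = 45.1 / 73.7
eta_s = 0.6119

0.6119


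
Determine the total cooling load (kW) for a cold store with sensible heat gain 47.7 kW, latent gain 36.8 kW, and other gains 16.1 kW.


Q_total = Q_s + Q_l + Q_misc
Q_total = 47.7 + 36.8 + 16.1
Q_total = 100.6 kW

100.6


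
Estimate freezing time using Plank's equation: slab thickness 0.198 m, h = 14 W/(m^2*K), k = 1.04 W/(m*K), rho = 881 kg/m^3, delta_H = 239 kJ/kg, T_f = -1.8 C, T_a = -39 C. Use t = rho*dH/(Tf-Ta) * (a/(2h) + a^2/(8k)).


dT = -1.8 - (-39) = 37.2 K
term1 = a/(2h) = 0.198/(2*14) = 0.007071428571
term2 = a^2/(8k) = 0.198^2/(8*1.04) = 0.004712019231
t = rho*dH*1000/dT * (term1 + term2)
t = 881*239*1000/37.2 * (0.007071428571 + 0.004712019231)
t = 66697 s

66697


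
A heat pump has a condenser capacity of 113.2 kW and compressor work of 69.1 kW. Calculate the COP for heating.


COP_hp = Q_cond / W
COP_hp = 113.2 / 69.1
COP_hp = 1.638

1.638


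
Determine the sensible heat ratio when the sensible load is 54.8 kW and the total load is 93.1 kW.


SHR = Q_sensible / Q_total
SHR = 54.8 / 93.1
SHR = 0.589

0.589


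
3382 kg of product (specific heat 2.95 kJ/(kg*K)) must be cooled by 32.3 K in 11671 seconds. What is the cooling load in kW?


Q = m * cp * dT / t
Q = 3382 * 2.95 * 32.3 / 11671
Q = 27.612 kW

27.612


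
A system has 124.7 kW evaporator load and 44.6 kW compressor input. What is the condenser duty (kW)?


Q_cond = Q_evap + W
Q_cond = 124.7 + 44.6
Q_cond = 169.3 kW

169.3


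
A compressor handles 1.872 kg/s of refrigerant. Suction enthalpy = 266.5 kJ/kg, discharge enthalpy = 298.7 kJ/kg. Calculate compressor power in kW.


dh = 298.7 - 266.5 = 32.2 kJ/kg
W = m_dot * dh = 1.872 * 32.2 = 60.28 kW

60.28


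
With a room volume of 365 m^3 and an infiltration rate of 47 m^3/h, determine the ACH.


ACH = flow / volume
ACH = 47 / 365
ACH = 0.129

0.129


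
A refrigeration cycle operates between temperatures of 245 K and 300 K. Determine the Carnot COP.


dT = 300 - 245 = 55 K
COP_carnot = T_cold / dT = 245 / 55
COP_carnot = 4.455

4.455


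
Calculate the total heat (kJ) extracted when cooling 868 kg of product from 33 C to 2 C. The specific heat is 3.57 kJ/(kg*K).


dT = 33 - (2) = 31 K
Q = m * cp * dT = 868 * 3.57 * 31
Q = 96062 kJ

96062


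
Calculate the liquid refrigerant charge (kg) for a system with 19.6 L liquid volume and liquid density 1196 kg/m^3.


Charge = V * rho / 1000
Charge = 19.6 * 1196 / 1000
Charge = 23.44 kg

23.44


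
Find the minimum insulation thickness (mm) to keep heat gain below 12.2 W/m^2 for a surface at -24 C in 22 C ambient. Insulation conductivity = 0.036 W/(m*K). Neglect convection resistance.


dT = 22 - (-24) = 46 K
thickness = k * dT / q_max * 1000
thickness = 0.036 * 46 / 12.2 * 1000
thickness = 135.7 mm

135.7


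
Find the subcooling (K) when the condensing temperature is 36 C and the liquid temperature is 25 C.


Subcooling = T_cond - T_liquid
Subcooling = 36 - 25
Subcooling = 11 K

11


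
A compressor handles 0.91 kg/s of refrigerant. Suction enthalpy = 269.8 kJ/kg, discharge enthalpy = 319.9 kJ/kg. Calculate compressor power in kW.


dh = 319.9 - 269.8 = 50.1 kJ/kg
W = m_dot * dh = 0.91 * 50.1 = 45.59 kW

45.59


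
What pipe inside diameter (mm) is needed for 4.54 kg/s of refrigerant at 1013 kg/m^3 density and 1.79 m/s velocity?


A = m_dot / (rho * v) = 4.54 / (1013 * 1.79) = 0.002503763918 m^2
d = sqrt(4*A/pi) * 1000
d = 56.5 mm

56.5


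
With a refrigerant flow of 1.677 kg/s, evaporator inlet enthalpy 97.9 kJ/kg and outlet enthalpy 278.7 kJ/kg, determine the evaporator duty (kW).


dh = 278.7 - 97.9 = 180.8 kJ/kg
Q_evap = m_dot * dh = 1.677 * 180.8
Q_evap = 303.2 kW

303.2


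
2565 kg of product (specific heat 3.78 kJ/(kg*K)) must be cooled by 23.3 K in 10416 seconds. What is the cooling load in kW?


Q = m * cp * dT / t
Q = 2565 * 3.78 * 23.3 / 10416
Q = 21.689 kW

21.689


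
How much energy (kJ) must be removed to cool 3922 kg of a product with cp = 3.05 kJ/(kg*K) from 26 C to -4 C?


dT = 26 - (-4) = 30 K
Q = m * cp * dT = 3922 * 3.05 * 30
Q = 358863 kJ

358863


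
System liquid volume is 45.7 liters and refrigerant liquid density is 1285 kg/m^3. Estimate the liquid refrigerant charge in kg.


Charge = V * rho / 1000
Charge = 45.7 * 1285 / 1000
Charge = 58.72 kg

58.72


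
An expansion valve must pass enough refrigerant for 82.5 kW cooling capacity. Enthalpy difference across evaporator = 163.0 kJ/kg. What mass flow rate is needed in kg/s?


m_dot = Q / dh
m_dot = 82.5 / 163.0
m_dot = 0.5061 kg/s

0.5061


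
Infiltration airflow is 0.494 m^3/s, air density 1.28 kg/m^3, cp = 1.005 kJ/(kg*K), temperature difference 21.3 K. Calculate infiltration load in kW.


Q = V_dot * rho * cp * dT
Q = 0.494 * 1.28 * 1.005 * 21.3
Q = 13.536 kW

13.536


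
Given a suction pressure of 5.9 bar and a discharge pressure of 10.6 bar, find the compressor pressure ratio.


PR = P_high / P_low
PR = 10.6 / 5.9
PR = 1.797

1.797


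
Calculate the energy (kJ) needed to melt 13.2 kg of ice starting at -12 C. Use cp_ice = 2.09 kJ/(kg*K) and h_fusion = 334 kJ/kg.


Sensible heat = cp * dT = 2.09 * 12 = 25.08 kJ/kg
Total per kg = 25.08 + 334 = 359.08 kJ/kg
Q = m * total = 13.2 * 359.08
Q = 4739.9 kJ

4739.9


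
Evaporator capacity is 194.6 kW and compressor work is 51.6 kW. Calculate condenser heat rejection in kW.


Q_cond = Q_evap + W
Q_cond = 194.6 + 51.6
Q_cond = 246.2 kW

246.2


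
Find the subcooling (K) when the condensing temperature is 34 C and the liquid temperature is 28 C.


Subcooling = T_cond - T_liquid
Subcooling = 34 - 28
Subcooling = 6 K

6


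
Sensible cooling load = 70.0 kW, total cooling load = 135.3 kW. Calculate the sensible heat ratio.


SHR = Q_sensible / Q_total
SHR = 70.0 / 135.3
SHR = 0.517

0.517


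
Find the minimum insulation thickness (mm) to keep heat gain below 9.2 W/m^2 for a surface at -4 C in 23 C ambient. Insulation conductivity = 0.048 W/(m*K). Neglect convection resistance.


dT = 23 - (-4) = 27 K
thickness = k * dT / q_max * 1000
thickness = 0.048 * 27 / 9.2 * 1000
thickness = 140.9 mm

140.9


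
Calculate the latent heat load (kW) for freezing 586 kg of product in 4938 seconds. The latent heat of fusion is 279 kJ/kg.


Q_lat = m * h_fg / t
Q_lat = 586 * 279 / 4938
Q_lat = 33.11 kW

33.11


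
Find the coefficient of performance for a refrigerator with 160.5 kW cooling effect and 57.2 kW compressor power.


COP = Q_evap / W
COP = 160.5 / 57.2
COP = 2.806

2.806


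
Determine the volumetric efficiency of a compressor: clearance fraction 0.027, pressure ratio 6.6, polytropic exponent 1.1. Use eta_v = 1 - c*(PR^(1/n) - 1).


PR^(1/n) = 6.6^(1/1.1) = 5.55955385
eta_v = 1 - 0.027 * (5.55955385 - 1)
eta_v = 0.8769

0.8769


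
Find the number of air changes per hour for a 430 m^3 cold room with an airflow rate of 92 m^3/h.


ACH = flow / volume
ACH = 92 / 430
ACH = 0.214

0.214


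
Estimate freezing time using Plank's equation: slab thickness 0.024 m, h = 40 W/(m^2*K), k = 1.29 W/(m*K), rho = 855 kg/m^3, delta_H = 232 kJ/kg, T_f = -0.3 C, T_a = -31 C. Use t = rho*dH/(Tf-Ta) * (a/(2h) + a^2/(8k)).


dT = -0.3 - (-31) = 30.7 K
term1 = a/(2h) = 0.024/(2*40) = 0.0003
term2 = a^2/(8k) = 0.024^2/(8*1.29) = 0.00005581395349
t = rho*dH*1000/dT * (term1 + term2)
t = 855*232*1000/30.7 * (0.0003 + 0.00005581395349)
t = 2299 s

2299


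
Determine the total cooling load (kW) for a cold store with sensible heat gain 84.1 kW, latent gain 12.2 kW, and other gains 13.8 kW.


Q_total = Q_s + Q_l + Q_misc
Q_total = 84.1 + 12.2 + 13.8
Q_total = 110.1 kW

110.1


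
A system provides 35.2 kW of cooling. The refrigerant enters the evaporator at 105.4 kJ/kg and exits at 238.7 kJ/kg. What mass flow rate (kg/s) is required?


dh = 238.7 - 105.4 = 133.3 kJ/kg
m_dot = Q / dh = 35.2 / 133.3 = 0.2641 kg/s

0.2641


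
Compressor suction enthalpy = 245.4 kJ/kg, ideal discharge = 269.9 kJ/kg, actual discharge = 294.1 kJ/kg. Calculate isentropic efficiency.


dh_ideal = 269.9 - 245.4 = 24.5 kJ/kg
dh_actual = 294.1 - 245.4 = 48.7 kJ/kg
eta_s = dh_ideal / dh_actual = 24.5 / 48.7
eta_s = 0.5031

0.5031


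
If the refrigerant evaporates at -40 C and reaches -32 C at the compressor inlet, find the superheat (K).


Superheat = T_suction - T_evap
Superheat = -32 - (-40)
Superheat = 8 K

8


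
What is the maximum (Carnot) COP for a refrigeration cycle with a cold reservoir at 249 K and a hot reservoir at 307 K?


dT = 307 - 249 = 58 K
COP_carnot = T_cold / dT = 249 / 58
COP_carnot = 4.293

4.293


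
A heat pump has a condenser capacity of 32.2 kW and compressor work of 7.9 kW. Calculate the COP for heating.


COP_hp = Q_cond / W
COP_hp = 32.2 / 7.9
COP_hp = 4.076

4.076


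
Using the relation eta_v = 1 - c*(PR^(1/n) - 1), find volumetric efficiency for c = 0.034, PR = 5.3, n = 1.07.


PR^(1/n) = 5.3^(1/1.07) = 4.75218497
eta_v = 1 - 0.034 * (4.75218497 - 1)
eta_v = 0.8724

0.8724


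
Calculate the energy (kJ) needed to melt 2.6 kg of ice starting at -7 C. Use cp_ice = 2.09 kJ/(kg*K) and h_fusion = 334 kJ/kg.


Sensible heat = cp * dT = 2.09 * 7 = 14.63 kJ/kg
Total per kg = 14.63 + 334 = 348.63 kJ/kg
Q = m * total = 2.6 * 348.63
Q = 906.4 kJ

906.4


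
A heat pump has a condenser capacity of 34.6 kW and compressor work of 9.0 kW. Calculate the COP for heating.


COP_hp = Q_cond / W
COP_hp = 34.6 / 9.0
COP_hp = 3.844

3.844


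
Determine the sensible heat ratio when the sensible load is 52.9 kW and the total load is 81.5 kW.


SHR = Q_sensible / Q_total
SHR = 52.9 / 81.5
SHR = 0.649

0.649


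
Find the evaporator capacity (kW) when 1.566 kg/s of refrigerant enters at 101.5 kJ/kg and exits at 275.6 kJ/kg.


dh = 275.6 - 101.5 = 174.1 kJ/kg
Q_evap = m_dot * dh = 1.566 * 174.1
Q_evap = 272.64 kW

272.64


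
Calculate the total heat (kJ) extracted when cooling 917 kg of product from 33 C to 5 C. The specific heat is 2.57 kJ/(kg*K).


dT = 33 - (5) = 28 K
Q = m * cp * dT = 917 * 2.57 * 28
Q = 65987 kJ

65987


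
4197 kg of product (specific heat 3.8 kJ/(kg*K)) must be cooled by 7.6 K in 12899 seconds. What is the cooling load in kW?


Q = m * cp * dT / t
Q = 4197 * 3.8 * 7.6 / 12899
Q = 9.397 kW

9.397


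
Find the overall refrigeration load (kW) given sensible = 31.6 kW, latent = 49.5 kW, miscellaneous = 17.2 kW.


Q_total = Q_s + Q_l + Q_misc
Q_total = 31.6 + 49.5 + 17.2
Q_total = 98.3 kW

98.3


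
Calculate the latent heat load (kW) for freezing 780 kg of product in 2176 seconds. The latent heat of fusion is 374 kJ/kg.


Q_lat = m * h_fg / t
Q_lat = 780 * 374 / 2176
Q_lat = 134.06 kW

134.06


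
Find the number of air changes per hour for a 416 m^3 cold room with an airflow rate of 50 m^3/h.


ACH = flow / volume
ACH = 50 / 416
ACH = 0.12

0.12


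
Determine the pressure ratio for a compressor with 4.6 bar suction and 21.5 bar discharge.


PR = P_high / P_low
PR = 21.5 / 4.6
PR = 4.674

4.674


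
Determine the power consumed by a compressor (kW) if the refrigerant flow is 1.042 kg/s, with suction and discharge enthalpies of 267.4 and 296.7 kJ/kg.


dh = 296.7 - 267.4 = 29.3 kJ/kg
W = m_dot * dh = 1.042 * 29.3 = 30.53 kW

30.53
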